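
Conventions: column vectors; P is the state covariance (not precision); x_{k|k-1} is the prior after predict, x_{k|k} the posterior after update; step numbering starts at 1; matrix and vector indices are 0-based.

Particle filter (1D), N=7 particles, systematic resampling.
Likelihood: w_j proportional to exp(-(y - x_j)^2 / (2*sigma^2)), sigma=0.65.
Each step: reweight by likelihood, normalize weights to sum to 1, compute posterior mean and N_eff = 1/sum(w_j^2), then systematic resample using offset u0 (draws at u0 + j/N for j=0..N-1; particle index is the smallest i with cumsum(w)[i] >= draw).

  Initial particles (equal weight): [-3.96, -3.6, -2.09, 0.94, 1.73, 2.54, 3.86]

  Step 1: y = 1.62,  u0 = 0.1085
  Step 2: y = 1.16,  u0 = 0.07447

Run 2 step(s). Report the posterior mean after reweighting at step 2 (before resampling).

step 1: w=[0.0000, 0.0000, 0.0000, 0.2991, 0.5096, 0.1899, 0.0014]  mean=1.6504  Neff=2.5956  idx=[3, 3, 4, 4, 4, 5, 5]
step 2: w=[0.2280, 0.2280, 0.1644, 0.1644, 0.1644, 0.0254, 0.0254]  mean=1.4108  Neff=5.3655  idx=[0, 0, 1, 2, 3, 4, 4]

post_mean = 1.4108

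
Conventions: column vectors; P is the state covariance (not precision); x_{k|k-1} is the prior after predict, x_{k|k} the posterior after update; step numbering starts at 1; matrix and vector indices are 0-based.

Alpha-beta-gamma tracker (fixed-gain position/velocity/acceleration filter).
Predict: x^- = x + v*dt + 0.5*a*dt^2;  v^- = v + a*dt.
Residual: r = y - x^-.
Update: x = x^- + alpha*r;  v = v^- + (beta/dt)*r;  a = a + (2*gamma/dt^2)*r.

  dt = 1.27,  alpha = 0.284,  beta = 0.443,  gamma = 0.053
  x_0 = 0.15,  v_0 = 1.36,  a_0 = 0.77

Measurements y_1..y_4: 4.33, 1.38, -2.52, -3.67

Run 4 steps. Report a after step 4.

step 1: x_pred=2.4982  r=1.8318  x^+=3.0184  v^+=2.9769  a^+=0.8904
step 2: x_pred=7.5171  r=-6.1371  x^+=5.7742  v^+=1.9669  a^+=0.4871
step 3: x_pred=8.6650  r=-11.1850  x^+=5.4884  v^+=-1.3160  a^+=-0.2480
step 4: x_pred=3.6171  r=-7.2871  x^+=1.5475  v^+=-4.1729  a^+=-0.7269

a_post = -0.7269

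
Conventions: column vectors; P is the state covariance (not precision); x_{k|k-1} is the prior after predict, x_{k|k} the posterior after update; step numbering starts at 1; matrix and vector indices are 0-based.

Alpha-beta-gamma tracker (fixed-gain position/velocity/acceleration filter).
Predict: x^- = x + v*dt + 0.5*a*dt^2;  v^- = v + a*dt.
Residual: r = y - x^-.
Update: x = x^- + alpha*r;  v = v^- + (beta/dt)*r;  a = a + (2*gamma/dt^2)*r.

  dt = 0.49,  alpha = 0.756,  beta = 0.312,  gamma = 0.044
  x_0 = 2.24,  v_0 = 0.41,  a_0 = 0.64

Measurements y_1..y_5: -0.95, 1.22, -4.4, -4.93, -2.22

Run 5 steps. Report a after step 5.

a_post = 0.2477

step 1: x_pred=2.5177  r=-3.4677  x^+=-0.1039  v^+=-1.4844  a^+=-0.6310
step 2: x_pred=-0.9070  r=2.1270  x^+=0.7010  v^+=-0.4393  a^+=0.1486
step 3: x_pred=0.5036  r=-4.9036  x^+=-3.2035  v^+=-3.4888  a^+=-1.6486
step 4: x_pred=-5.1109  r=0.1809  x^+=-4.9741  v^+=-4.1814  a^+=-1.5823
step 5: x_pred=-7.2130  r=4.9930  x^+=-3.4383  v^+=-1.7775  a^+=0.2477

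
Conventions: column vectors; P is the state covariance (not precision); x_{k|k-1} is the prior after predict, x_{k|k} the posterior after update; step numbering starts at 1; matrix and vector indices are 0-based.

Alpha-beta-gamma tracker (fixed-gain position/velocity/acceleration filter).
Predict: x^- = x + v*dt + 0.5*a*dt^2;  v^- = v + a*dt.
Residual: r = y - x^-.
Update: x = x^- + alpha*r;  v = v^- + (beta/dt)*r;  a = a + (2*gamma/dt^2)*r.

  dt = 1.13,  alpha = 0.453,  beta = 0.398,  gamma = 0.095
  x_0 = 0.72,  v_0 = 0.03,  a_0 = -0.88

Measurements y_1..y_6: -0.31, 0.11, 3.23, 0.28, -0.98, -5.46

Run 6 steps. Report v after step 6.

v_post = -1.7358

step 1: x_pred=0.1921  r=-0.5021  x^+=-0.0354  v^+=-1.1412  a^+=-0.9547
step 2: x_pred=-1.9345  r=2.0445  x^+=-1.0083  v^+=-1.5000  a^+=-0.6505
step 3: x_pred=-3.1186  r=6.3486  x^+=-0.2427  v^+=0.0010  a^+=0.2942
step 4: x_pred=-0.0537  r=0.3337  x^+=0.0975  v^+=0.4510  a^+=0.3438
step 5: x_pred=0.8266  r=-1.8066  x^+=0.0082  v^+=0.2032  a^+=0.0750
step 6: x_pred=0.2857  r=-5.7457  x^+=-2.3171  v^+=-1.7358  a^+=-0.7799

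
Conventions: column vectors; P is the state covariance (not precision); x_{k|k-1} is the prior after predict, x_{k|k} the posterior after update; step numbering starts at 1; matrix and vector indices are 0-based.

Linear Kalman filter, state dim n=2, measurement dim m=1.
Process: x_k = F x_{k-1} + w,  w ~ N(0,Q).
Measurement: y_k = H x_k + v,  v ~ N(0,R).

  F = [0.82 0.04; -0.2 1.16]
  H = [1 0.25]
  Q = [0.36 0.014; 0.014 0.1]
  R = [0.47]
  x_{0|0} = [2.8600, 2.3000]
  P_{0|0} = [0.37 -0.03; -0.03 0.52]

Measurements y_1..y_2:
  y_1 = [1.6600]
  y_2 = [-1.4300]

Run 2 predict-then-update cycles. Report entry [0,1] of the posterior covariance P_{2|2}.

step 1: x^-=[2.4372, 2.0960]  P^-=[0.6077 -0.0508; -0.0508 0.8284]  S=[1.1040]  K=[0.5389; 0.1415]  nu=[-1.3012]  x^+=[1.7360, 1.9118]  P^+=[0.2870 -0.1351; -0.1351 0.8063]
step 2: x^-=[1.5000, 1.8705]  P^-=[0.5454 -0.1230; -0.1230 1.2591]  S=[1.0326]  K=[0.4984; 0.1857]  nu=[-3.3976]  x^+=[-0.1935, 1.2397]  P^+=[0.2889 -0.2186; -0.2186 1.2235]

P_post[0,1] = -0.2186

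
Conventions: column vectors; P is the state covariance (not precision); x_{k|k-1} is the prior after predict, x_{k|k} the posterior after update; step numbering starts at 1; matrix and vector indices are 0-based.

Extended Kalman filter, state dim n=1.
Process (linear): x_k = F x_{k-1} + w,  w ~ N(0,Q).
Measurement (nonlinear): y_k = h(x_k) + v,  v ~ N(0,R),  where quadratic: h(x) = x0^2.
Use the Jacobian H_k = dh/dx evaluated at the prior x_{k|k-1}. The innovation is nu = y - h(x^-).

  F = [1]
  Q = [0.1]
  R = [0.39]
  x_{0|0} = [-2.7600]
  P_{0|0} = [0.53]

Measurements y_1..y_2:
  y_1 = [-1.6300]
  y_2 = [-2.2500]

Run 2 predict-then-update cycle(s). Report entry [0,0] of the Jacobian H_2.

H_jac[0,0] = -2.2361

step 1: x^-=[-2.7600]  P^-=[0.6300]  H_jac=[-5.5200]  S=[19.5864]  K=[-0.1776]  nu=[-9.2476]  x^+=[-1.1181]  P^+=[0.0125]
step 2: x^-=[-1.1181]  P^-=[0.1125]  H_jac=[-2.2361]  S=[0.9528]  K=[-0.2641]  nu=[-3.5001]  x^+=[-0.1935]  P^+=[0.0461]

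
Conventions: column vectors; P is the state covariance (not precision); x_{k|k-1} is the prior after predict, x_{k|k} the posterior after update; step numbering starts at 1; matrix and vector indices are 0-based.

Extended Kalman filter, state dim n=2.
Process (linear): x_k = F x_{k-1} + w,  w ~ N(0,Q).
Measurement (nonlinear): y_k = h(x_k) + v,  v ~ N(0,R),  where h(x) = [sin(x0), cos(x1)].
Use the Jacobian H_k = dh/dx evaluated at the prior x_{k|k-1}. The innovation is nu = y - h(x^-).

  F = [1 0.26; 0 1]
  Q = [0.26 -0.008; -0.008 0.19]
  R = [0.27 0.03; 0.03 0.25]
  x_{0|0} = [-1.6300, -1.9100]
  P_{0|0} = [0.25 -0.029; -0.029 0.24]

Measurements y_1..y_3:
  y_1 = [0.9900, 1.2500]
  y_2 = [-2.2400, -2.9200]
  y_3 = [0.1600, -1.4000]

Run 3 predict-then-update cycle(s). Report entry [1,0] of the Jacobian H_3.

step 1: x^-=[-2.1266, -1.9100]  P^-=[0.5111 0.0254; 0.0254 0.4300]  H_jac=[-0.5276 0.0000; 0.0000 0.9430]  S=[0.4123 0.0174; 0.0174 0.6324]  K=[-0.6565 0.0559; -0.0596 0.6428]  nu=[1.8395, 1.5827]  x^+=[-3.2457, -1.0021]  P^+=[0.3328 -0.0061; -0.0061 0.1685]
step 2: x^-=[-3.5063, -1.0021]  P^-=[0.6010 0.0298; 0.0298 0.3585]  H_jac=[-0.9342 0.0000; 0.0000 0.8426]  S=[0.7946 0.0066; 0.0066 0.5046]  K=[-0.7071 0.0589; -0.0399 0.5993]  nu=[-2.5966, -3.4585]  x^+=[-1.8738, -2.9710]  P^+=[0.2025 -0.0077; -0.0077 0.1764]
step 3: x^-=[-2.6462, -2.9710]  P^-=[0.4704 0.0302; 0.0302 0.3664]  H_jac=[-0.8798 0.0000; 0.0000 0.1698]  S=[0.6341 0.0255; 0.0255 0.2606]  K=[-0.6560 0.0838; -0.0516 0.2438]  nu=[0.6353, -0.4145]  x^+=[-3.0978, -3.1048]  P^+=[0.1985 0.0075; 0.0075 0.3498]

H_jac[1,0] = 0.0000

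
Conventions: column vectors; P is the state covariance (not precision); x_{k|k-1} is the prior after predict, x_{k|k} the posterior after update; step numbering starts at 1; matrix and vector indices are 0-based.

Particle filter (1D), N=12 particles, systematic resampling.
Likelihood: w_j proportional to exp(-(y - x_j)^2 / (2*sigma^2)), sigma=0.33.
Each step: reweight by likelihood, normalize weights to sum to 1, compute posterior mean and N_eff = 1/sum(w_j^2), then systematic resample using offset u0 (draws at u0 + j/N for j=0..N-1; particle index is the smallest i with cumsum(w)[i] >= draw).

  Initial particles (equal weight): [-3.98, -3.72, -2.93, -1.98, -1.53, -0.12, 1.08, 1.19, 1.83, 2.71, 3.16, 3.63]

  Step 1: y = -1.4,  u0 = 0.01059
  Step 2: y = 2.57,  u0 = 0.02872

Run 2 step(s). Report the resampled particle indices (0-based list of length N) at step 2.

step 1: w=[0.0000, 0.0000, 0.0000, 0.1873, 0.8122, 0.0005, 0.0000, 0.0000, 0.0000, 0.0000, 0.0000, 0.0000]  mean=-1.6136  Neff=1.4394  idx=[3, 3, 3, 4, 4, 4, 4, 4, 4, 4, 4, 4]
step 2: w=[0.0000, 0.0000, 0.0000, 0.1111, 0.1111, 0.1111, 0.1111, 0.1111, 0.1111, 0.1111, 0.1111, 0.1111]  mean=-1.5300  Neff=9.0000  idx=[3, 4, 4, 5, 6, 7, 7, 8, 9, 10, 10, 11]

resampled_idx = [3, 4, 4, 5, 6, 7, 7, 8, 9, 10, 10, 11]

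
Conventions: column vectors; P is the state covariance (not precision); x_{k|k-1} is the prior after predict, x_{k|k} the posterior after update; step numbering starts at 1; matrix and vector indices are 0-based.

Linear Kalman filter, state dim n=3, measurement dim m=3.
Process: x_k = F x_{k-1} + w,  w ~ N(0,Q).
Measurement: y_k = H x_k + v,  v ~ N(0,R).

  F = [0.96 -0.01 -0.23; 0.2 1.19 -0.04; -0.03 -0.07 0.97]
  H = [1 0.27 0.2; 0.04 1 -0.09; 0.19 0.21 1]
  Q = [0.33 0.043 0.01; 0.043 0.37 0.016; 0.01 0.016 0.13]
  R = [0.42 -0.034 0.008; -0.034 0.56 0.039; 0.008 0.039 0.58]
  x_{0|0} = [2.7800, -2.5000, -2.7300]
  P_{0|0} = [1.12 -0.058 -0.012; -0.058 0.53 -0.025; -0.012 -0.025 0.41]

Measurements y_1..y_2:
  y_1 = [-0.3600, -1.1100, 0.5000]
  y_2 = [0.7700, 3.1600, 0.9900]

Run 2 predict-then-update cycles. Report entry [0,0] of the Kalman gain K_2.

step 1: x^-=[3.3217, -2.3098, -2.5565]  P^-=[1.3902 0.1972 -0.1209; 0.1972 1.1410 -0.0792; -0.1209 -0.0792 0.5232]  S=[1.9639 0.5156 0.3428; 0.5156 1.7383 0.2008; 0.3428 0.2008 1.1403]  K=[0.7486 -0.0644 -0.0518; 0.0749 0.6383 0.0387; -0.0720 -0.1077 0.4647]  nu=[-2.5468, 0.8368, 2.9104]  x^+=[1.2105, -1.8538, -1.1107]  P^+=[0.3542 -0.0845 -0.0761; -0.0845 0.3588 -0.0114; -0.0761 -0.0114 0.2816]
step 2: x^-=[1.4361, -1.9195, -0.9839]  P^-=[0.7066 0.0225 -0.1286; 0.0225 0.8547 -0.0507; -0.1286 -0.0507 0.4027]  S=[1.1602 0.2421 0.1278; 0.2421 1.4310 0.1393; 0.1278 0.1393 0.9775]  K=[0.6101 -0.0537 -0.0615; 0.0832 0.5829 0.0421; -0.0784 -0.0900 0.3991]  nu=[0.0490, 4.9335, 2.1041]  x^+=[1.0716, 1.0491, -0.5918]  P^+=[0.2915 -0.0715 -0.0733; -0.0715 0.3275 -0.0074; -0.0733 -0.0074 0.2428]

K[0,0] = 0.6101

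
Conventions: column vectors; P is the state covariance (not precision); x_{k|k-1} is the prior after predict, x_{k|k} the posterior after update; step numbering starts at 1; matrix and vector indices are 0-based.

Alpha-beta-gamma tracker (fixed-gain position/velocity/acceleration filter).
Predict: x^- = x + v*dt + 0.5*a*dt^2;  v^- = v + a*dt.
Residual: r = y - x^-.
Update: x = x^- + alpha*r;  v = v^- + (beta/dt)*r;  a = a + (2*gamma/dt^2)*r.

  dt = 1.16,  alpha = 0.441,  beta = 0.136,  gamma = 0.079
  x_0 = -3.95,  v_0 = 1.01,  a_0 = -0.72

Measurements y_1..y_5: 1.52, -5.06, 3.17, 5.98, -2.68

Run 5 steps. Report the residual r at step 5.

step 1: x_pred=-3.2628  r=4.7828  x^+=-1.1536  v^+=0.7355  a^+=-0.1584
step 2: x_pred=-0.4069  r=-4.6531  x^+=-2.4589  v^+=0.0063  a^+=-0.7048
step 3: x_pred=-2.9258  r=6.0958  x^+=-0.2376  v^+=-0.0966  a^+=0.0110
step 4: x_pred=-0.3422  r=6.3222  x^+=2.4459  v^+=0.6574  a^+=0.7534
step 5: x_pred=3.7154  r=-6.3954  x^+=0.8950  v^+=0.7815  a^+=0.0024

resid = -6.3954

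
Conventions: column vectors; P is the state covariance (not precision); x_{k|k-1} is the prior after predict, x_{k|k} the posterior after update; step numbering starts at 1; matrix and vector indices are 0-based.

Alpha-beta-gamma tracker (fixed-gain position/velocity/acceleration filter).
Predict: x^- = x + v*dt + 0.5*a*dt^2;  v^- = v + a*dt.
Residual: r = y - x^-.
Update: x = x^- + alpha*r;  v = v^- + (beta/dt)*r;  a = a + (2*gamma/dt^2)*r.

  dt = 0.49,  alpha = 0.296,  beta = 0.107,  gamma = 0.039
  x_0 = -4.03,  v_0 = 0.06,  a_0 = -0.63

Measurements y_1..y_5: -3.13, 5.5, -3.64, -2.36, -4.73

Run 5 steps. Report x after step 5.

step 1: x_pred=-4.0762  r=0.9462  x^+=-3.7961  v^+=-0.0421  a^+=-0.3226
step 2: x_pred=-3.8555  r=9.3555  x^+=-1.0863  v^+=1.8428  a^+=2.7167
step 3: x_pred=0.1428  r=-3.7828  x^+=-0.9769  v^+=2.3479  a^+=1.4878
step 4: x_pred=0.3522  r=-2.7122  x^+=-0.4506  v^+=2.4846  a^+=0.6067
step 5: x_pred=0.8397  r=-5.5697  x^+=-0.8089  v^+=1.5657  a^+=-1.2027

x_post = -0.8089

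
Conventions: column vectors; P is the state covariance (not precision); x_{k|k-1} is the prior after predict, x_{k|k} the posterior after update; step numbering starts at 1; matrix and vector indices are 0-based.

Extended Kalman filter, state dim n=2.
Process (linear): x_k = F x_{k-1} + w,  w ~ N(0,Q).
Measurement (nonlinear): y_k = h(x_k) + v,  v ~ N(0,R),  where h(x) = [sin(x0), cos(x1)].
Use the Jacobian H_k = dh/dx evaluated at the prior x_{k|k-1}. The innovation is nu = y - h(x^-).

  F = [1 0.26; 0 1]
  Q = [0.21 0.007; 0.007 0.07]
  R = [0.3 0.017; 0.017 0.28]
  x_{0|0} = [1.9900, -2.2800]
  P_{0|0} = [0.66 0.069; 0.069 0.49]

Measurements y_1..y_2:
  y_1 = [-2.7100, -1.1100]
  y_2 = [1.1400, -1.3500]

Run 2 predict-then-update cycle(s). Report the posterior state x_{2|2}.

step 1: x^-=[1.3972, -2.2800]  P^-=[0.9390 0.2034; 0.2034 0.5600]  H_jac=[0.1727 0.0000; 0.0000 0.7589]  S=[0.3280 0.0437; 0.0437 0.6025]  K=[0.4648 0.2225; 0.0133 0.7044]  nu=[-3.6950, -0.4588]  x^+=[-0.4225, -2.6525]  P^+=[0.8293 0.0925; 0.0925 0.2602]
step 2: x^-=[-1.1121, -2.6525]  P^-=[1.1050 0.1672; 0.1672 0.3302]  H_jac=[0.4428 0.0000; 0.0000 0.4699]  S=[0.5166 0.0518; 0.0518 0.3529]  K=[0.9385 0.0849; 0.1007 0.4249]  nu=[2.0366, -0.4673]  x^+=[0.7596, -2.6459]  P^+=[0.6391 0.0845; 0.0845 0.2568]

x_post = [0.7596, -2.6459]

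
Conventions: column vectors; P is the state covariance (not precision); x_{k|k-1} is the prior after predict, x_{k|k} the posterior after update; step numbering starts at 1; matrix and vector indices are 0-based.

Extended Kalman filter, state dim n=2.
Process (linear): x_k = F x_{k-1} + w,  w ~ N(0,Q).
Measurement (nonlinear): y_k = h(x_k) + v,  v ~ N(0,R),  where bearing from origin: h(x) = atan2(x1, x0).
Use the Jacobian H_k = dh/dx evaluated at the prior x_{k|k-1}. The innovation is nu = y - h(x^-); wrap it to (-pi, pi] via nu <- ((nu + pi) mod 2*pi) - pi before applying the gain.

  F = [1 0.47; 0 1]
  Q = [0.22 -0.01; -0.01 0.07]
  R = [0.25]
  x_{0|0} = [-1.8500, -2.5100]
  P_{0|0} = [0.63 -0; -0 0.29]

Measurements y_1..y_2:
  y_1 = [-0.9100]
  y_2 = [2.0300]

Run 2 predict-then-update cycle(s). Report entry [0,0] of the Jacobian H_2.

H_jac[0,0] = 0.1317

step 1: x^-=[-3.0297, -2.5100]  P^-=[0.9141 0.1263; 0.1263 0.3600]  H_jac=[0.1622 -0.1957]  S=[0.2798]  K=[0.4414; -0.1786]  nu=[1.5397]  x^+=[-2.3501, -2.7850]  P^+=[0.8596 0.1484; 0.1484 0.3511]
step 2: x^-=[-3.6591, -2.7850]  P^-=[1.2966 0.3034; 0.3034 0.4211]  H_jac=[0.1317 -0.1730]  S=[0.2713]  K=[0.4360; -0.1213]  nu=[-1.7622]  x^+=[-4.4274, -2.5713]  P^+=[1.2450 0.3177; 0.3177 0.4171]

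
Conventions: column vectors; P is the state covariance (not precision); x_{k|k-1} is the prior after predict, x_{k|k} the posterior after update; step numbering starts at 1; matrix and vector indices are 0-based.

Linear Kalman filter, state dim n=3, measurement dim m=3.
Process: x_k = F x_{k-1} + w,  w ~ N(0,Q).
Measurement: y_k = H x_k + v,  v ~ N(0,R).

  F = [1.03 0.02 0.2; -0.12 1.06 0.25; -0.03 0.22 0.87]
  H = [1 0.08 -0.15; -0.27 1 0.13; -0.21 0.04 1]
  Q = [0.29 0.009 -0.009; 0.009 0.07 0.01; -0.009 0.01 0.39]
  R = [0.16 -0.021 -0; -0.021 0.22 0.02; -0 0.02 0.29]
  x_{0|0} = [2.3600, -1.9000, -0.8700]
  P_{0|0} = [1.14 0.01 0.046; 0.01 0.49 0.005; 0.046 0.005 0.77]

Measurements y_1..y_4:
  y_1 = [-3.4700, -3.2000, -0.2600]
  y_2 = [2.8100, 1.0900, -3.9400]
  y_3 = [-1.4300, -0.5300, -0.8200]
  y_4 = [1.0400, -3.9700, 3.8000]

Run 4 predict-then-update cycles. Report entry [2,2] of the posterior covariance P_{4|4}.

P_post[2,2] = 0.1953

step 1: x^-=[2.2188, -2.5147, -1.2457]  P^-=[1.5498 -0.0603 0.1354; -0.0603 0.6825 0.2950; 0.1354 0.2950 0.9969]  S=[1.6793 -0.4814 -0.3127; -0.4814 1.1320 0.5344; -0.3127 0.5344 1.3241]  K=[0.9066 -0.0671 0.0958; 0.1788 0.7261 0.0022; 0.1622 0.0546 0.7566]  nu=[-5.6745, 0.0757, 1.5522]  x^+=[-2.7818, -3.4710, -0.9875]  P^+=[0.1551 0.0023 0.0589; 0.0023 0.1554 0.0094; 0.0589 0.0094 0.2325]
step 2: x^-=[-3.1322, -3.5923, -1.5393]  P^-=[0.4884 0.0231 0.0809; 0.0231 0.2623 0.0999; 0.0809 0.0999 0.5741]  S=[0.6400 -0.1206 -0.0965; -0.1206 0.5354 0.2040; -0.0965 0.2040 0.8597]  K=[0.7498 -0.0412 0.0698; 0.1475 0.5306 0.0133; 0.1142 0.0629 0.6506]  nu=[5.9987, 4.0368, -2.9148]  x^+=[0.9958, -0.6044, -2.4964]  P^+=[0.1273 0.0050 0.0460; 0.0050 0.1138 0.0110; 0.0460 0.0110 0.1991]
step 3: x^-=[0.5143, -1.3842, -2.3347]  P^-=[0.4523 0.0242 0.0649; 0.0242 0.2140 0.0856; 0.0649 0.0856 0.5481]  S=[0.6084 -0.1139 -0.1027; -0.1139 0.4808 0.1869; -0.1027 0.1869 0.8376]  K=[0.7345 -0.0368 0.0635; 0.1396 0.4814 0.0161; 0.1031 0.0654 0.6403]  nu=[-2.1838, 1.2966, 1.6780]  x^+=[-1.0308, -1.0380, -1.4007]  P^+=[0.1244 0.0057 0.0436; 0.0057 0.1033 0.0113; 0.0436 0.0113 0.1957]
step 4: x^-=[-1.3627, -1.3268, -1.4161]  P^-=[0.4481 0.0244 0.0624; 0.0244 0.2021 0.0830; 0.0624 0.0830 0.5452]  S=[0.6048 -0.1135 -0.1041; -0.1135 0.4680 0.1838; -0.1041 0.1838 0.8353]  K=[0.7326 -0.0359 0.0625; 0.1372 0.4673 0.0171; 0.1014 0.0663 0.6390]  nu=[2.2964, -2.8271, 4.9830]  x^+=[0.7324, -2.2476, 1.8136]  P^+=[0.1240 0.0058 0.0432; 0.0058 0.1004 0.0115; 0.0432 0.0115 0.1953]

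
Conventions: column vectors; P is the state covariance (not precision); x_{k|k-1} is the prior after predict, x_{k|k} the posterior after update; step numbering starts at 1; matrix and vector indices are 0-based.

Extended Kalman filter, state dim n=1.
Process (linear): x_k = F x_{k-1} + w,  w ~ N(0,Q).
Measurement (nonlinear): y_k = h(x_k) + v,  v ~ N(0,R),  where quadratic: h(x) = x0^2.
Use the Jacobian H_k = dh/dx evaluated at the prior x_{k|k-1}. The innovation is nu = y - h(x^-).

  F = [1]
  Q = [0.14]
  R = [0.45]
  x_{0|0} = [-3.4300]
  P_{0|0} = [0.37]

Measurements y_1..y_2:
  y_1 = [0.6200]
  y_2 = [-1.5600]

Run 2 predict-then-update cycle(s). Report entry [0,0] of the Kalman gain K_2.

K[0,0] = -0.2227

step 1: x^-=[-3.4300]  P^-=[0.5100]  H_jac=[-6.8600]  S=[24.4504]  K=[-0.1431]  nu=[-11.1449]  x^+=[-1.8353]  P^+=[0.0094]
step 2: x^-=[-1.8353]  P^-=[0.1494]  H_jac=[-3.6706]  S=[2.4627]  K=[-0.2227]  nu=[-4.9283]  x^+=[-0.7380]  P^+=[0.0273]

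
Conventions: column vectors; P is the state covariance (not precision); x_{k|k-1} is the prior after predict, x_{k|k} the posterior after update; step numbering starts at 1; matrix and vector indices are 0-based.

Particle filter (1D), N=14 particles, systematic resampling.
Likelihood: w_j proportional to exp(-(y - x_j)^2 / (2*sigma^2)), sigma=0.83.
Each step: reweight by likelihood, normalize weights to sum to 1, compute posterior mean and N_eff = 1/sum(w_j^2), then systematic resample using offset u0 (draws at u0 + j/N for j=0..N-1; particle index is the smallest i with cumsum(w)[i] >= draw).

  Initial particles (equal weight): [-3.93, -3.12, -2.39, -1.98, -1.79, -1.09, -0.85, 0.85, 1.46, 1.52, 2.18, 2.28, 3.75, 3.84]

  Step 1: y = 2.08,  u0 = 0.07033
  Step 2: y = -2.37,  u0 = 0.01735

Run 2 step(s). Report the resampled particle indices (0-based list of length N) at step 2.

step 1: w=[0.0000, 0.0000, 0.0000, 0.0000, 0.0000, 0.0002, 0.0005, 0.0815, 0.1849, 0.1947, 0.2427, 0.2374, 0.0323, 0.0258]  mean=1.9252  Neff=5.1093  idx=[7, 8, 8, 9, 9, 9, 10, 10, 10, 11, 11, 11, 11, 13]
step 2: w=[0.8435, 0.0372, 0.0372, 0.0266, 0.0266, 0.0266, 0.0005, 0.0005, 0.0005, 0.0002, 0.0002, 0.0002, 0.0002, 0.0000]  mean=0.9520  Neff=1.3959  idx=[0, 0, 0, 0, 0, 0, 0, 0, 0, 0, 0, 0, 1, 4]

resampled_idx = [0, 0, 0, 0, 0, 0, 0, 0, 0, 0, 0, 0, 1, 4]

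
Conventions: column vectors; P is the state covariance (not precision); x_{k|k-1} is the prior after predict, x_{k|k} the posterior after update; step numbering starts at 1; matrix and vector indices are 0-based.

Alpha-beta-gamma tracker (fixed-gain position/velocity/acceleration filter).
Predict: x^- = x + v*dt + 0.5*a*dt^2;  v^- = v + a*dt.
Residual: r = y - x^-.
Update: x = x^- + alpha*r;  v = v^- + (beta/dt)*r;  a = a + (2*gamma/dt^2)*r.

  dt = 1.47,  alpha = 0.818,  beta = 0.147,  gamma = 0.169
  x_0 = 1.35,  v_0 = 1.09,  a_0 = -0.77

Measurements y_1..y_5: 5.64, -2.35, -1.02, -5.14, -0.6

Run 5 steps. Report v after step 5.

step 1: x_pred=2.1204  r=3.5196  x^+=4.9994  v^+=0.3101  a^+=-0.2195
step 2: x_pred=5.2181  r=-7.5681  x^+=-0.9726  v^+=-0.7694  a^+=-1.4032
step 3: x_pred=-3.6197  r=2.5997  x^+=-1.4931  v^+=-2.5722  a^+=-0.9966
step 4: x_pred=-6.3510  r=1.2110  x^+=-5.3604  v^+=-3.9161  a^+=-0.8072
step 5: x_pred=-11.9892  r=11.3892  x^+=-2.6728  v^+=-3.9637  a^+=0.9743

v_post = -3.9637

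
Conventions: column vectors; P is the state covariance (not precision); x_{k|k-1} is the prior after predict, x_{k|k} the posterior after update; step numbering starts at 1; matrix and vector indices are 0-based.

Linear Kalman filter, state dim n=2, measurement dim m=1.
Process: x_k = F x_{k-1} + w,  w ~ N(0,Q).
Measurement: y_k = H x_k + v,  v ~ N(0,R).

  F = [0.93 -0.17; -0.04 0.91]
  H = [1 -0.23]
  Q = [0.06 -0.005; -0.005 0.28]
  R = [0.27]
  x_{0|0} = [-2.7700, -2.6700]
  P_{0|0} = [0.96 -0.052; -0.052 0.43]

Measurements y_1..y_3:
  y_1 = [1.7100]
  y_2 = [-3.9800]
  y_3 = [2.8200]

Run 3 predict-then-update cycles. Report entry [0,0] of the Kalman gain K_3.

step 1: x^-=[-2.1222, -2.3189]  P^-=[0.9192 -0.1516; -0.1516 0.6414]  S=[1.2928]  K=[0.7379; -0.2314]  nu=[3.2989]  x^+=[0.3122, -3.0821]  P^+=[0.2151 0.0691; 0.0691 0.5722]
step 2: x^-=[0.8143, -2.8172]  P^-=[0.2408 -0.0425; -0.0425 0.7491]  S=[0.5700]  K=[0.4396; -0.3770]  nu=[-5.4422]  x^+=[-1.5780, -0.7658]  P^+=[0.1306 0.0519; 0.0519 0.6682]
step 3: x^-=[-1.3374, -0.6337]  P^-=[0.1759 -0.0689; -0.0689 0.8297]  S=[0.5215]  K=[0.3677; -0.4982]  nu=[4.0116]  x^+=[0.1376, -2.6322]  P^+=[0.1054 0.0266; 0.0266 0.7003]

K[0,0] = 0.3677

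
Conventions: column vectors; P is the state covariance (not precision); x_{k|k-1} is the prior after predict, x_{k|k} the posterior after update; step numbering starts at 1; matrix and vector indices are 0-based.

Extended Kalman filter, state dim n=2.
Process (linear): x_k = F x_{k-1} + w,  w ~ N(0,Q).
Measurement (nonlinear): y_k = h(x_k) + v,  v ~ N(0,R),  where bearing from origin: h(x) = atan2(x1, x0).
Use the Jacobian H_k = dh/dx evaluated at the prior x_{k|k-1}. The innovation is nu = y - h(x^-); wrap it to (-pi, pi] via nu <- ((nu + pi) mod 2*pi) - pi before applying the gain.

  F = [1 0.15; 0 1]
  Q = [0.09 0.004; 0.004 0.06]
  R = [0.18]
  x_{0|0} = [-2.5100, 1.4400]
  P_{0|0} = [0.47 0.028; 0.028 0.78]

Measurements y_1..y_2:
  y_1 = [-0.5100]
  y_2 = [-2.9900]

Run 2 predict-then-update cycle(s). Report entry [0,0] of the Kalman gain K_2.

step 1: x^-=[-2.2940, 1.4400]  P^-=[0.5859 0.1490; 0.1490 0.8400]  H_jac=[-0.1963 -0.3127]  S=[0.3030]  K=[-0.5334; -0.9634]  nu=[-3.0910]  x^+=[-0.6454, 4.4179]  P^+=[0.4998 -0.0067; -0.0067 0.5588]
step 2: x^-=[0.0173, 4.4179]  P^-=[0.6003 0.0811; 0.0811 0.6188]  H_jac=[-0.2263 0.0009]  S=[0.2107]  K=[-0.6445; -0.0845]  nu=[1.7263]  x^+=[-1.0953, 4.2720]  P^+=[0.5128 0.0696; 0.0696 0.6173]

K[0,0] = -0.6445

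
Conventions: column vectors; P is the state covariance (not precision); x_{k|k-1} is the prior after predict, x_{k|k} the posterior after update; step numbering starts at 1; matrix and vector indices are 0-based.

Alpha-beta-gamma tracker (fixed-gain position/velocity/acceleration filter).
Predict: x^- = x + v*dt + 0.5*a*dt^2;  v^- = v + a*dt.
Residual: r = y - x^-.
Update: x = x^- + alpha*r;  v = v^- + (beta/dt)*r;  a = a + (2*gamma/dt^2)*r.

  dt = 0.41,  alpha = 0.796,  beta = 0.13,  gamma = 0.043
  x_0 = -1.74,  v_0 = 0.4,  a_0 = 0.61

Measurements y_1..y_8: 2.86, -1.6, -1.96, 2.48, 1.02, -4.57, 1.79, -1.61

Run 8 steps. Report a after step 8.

a_post = -1.7685

step 1: x_pred=-1.5247  r=4.3847  x^+=1.9655  v^+=2.0404  a^+=2.8532
step 2: x_pred=3.0419  r=-4.6419  x^+=-0.6531  v^+=1.7384  a^+=0.4784
step 3: x_pred=0.0999  r=-2.0599  x^+=-1.5398  v^+=1.2814  a^+=-0.5754
step 4: x_pred=-1.0628  r=3.5428  x^+=1.7573  v^+=2.1688  a^+=1.2371
step 5: x_pred=2.7505  r=-1.7305  x^+=1.3730  v^+=2.1273  a^+=0.3518
step 6: x_pred=2.2748  r=-6.8448  x^+=-3.1737  v^+=0.1013  a^+=-3.1500
step 7: x_pred=-3.3969  r=5.1869  x^+=0.7319  v^+=0.4544  a^+=-0.4964
step 8: x_pred=0.8764  r=-2.4864  x^+=-1.1028  v^+=-0.5375  a^+=-1.7685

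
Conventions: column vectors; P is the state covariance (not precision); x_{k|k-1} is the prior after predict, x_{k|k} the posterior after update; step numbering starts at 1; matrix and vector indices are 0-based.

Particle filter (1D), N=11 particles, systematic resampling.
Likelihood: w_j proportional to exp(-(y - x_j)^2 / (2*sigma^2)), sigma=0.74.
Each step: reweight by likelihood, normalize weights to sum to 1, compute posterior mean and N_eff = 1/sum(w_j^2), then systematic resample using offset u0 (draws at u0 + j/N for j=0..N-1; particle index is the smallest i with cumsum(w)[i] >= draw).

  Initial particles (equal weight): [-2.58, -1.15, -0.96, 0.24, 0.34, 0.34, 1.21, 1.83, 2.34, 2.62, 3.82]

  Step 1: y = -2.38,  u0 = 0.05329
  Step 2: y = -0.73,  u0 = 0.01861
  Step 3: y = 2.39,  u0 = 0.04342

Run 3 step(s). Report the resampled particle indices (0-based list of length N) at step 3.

resampled_idx = [2, 4, 5, 7, 8, 8, 9, 9, 9, 10, 10]

step 1: w=[0.6995, 0.1823, 0.1151, 0.0014, 0.0008, 0.0008, 0.0000, 0.0000, 0.0000, 0.0000, 0.0000]  mean=-2.1240  Neff=1.8662  idx=[0, 0, 0, 0, 0, 0, 0, 0, 1, 1, 2]
step 2: w=[0.0146, 0.0146, 0.0146, 0.0146, 0.0146, 0.0146, 0.0146, 0.0146, 0.2831, 0.2831, 0.3169]  mean=-1.2570  Neff=3.8106  idx=[1, 7, 8, 8, 8, 9, 9, 9, 10, 10, 10]
step 3: w=[0.0000, 0.0000, 0.0628, 0.0628, 0.0628, 0.0628, 0.0628, 0.0628, 0.2077, 0.2077, 0.2077]  mean=-1.0316  Neff=6.5336  idx=[2, 4, 5, 7, 8, 8, 9, 9, 9, 10, 10]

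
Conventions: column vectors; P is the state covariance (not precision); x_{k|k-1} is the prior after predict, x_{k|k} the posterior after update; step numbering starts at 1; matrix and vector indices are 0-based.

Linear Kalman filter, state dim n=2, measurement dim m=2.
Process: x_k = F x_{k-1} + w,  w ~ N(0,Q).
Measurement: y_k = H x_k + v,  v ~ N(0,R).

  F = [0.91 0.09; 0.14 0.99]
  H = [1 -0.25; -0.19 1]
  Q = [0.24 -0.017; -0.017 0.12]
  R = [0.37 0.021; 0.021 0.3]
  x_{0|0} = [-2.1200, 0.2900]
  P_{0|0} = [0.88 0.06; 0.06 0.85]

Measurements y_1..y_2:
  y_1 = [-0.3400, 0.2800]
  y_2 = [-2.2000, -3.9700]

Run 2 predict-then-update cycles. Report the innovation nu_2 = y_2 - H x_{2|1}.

step 1: x^-=[-1.9031, -0.0097]  P^-=[0.9854 0.2257; 0.2257 0.9870]  S=[1.3043 -0.1766; -0.1766 1.2368]  K=[0.7306 0.1354; 0.0889 0.7760]  nu=[1.5607, -0.0719]  x^+=[-0.7726, 0.0733]  P^+=[0.3015 0.1132; 0.1132 0.2562]
step 2: x^-=[-0.6965, -0.0356]  P^-=[0.5103 0.1477; 0.1477 0.4084]  S=[0.8320 -0.0234; -0.0234 0.6707]  K=[0.5716 0.0955; 0.0708 0.5695]  nu=[-1.5124, -4.0667]  x^+=[-1.9496, -2.4588]  P^+=[0.2348 0.0853; 0.0853 0.1886]

innov = [-1.5124, -4.0667]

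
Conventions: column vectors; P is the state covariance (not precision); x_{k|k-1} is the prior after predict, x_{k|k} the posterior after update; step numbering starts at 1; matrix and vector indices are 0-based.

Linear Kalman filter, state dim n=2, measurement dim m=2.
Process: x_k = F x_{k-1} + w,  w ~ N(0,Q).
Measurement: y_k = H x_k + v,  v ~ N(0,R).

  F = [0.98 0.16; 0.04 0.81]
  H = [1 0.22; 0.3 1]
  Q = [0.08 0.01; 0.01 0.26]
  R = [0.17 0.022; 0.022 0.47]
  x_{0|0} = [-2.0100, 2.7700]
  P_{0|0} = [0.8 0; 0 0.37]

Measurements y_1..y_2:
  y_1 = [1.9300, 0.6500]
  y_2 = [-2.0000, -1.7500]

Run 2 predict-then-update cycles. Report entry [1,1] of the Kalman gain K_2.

K[1,1] = 0.4542

step 1: x^-=[-1.5266, 2.1633]  P^-=[0.8578 0.0893; 0.0893 0.5040]  S=[1.0915 0.4854; 0.4854 1.1048]  K=[0.8257 -0.0490; -0.0376 0.4970]  nu=[2.9807, -1.0553]  x^+=[0.9863, 1.5267]  P^+=[0.1503 -0.0500; -0.0500 0.2477]
step 2: x^-=[1.2108, 1.2761]  P^-=[0.2150 0.0080; 0.0080 0.4196]  S=[0.4088 0.1873; 0.1873 0.9137]  K=[0.5450 -0.0324; 0.0373 0.4542]  nu=[-3.4916, -3.3893]  x^+=[-0.5825, -0.3933]  P^+=[0.0992 -0.0330; -0.0330 0.2242]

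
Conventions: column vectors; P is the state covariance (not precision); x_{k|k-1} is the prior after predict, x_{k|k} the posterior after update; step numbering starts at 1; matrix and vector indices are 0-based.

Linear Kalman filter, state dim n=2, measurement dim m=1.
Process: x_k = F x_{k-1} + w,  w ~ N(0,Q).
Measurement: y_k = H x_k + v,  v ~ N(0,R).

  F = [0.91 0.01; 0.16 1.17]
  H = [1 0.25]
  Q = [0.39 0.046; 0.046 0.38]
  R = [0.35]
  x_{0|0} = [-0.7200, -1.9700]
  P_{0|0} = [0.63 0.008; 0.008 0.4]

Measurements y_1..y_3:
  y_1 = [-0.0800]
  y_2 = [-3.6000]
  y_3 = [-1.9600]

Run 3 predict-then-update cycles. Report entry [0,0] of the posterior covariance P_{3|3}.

P_post[0,0] = 0.2865

step 1: x^-=[-0.6749, -2.4201]  P^-=[0.9119 0.1509; 0.1509 0.9467]  S=[1.3965]  K=[0.6800; 0.2776]  nu=[1.1999]  x^+=[0.1410, -2.0871]  P^+=[0.2662 -0.1126; -0.1126 0.8391]
step 2: x^-=[0.1075, -2.4193]  P^-=[0.6084 -0.0255; -0.0255 1.4933]  S=[1.0390]  K=[0.5795; 0.3347]  nu=[-3.1027]  x^+=[-1.6904, -3.4579]  P^+=[0.2596 -0.2271; -0.2271 1.3769]
step 3: x^-=[-1.5728, -4.3162]  P^-=[0.6010 -0.1422; -0.1422 2.1864]  S=[1.0165]  K=[0.5562; 0.3978]  nu=[0.6919]  x^+=[-1.1880, -4.0409]  P^+=[0.2865 -0.3671; -0.3671 2.0256]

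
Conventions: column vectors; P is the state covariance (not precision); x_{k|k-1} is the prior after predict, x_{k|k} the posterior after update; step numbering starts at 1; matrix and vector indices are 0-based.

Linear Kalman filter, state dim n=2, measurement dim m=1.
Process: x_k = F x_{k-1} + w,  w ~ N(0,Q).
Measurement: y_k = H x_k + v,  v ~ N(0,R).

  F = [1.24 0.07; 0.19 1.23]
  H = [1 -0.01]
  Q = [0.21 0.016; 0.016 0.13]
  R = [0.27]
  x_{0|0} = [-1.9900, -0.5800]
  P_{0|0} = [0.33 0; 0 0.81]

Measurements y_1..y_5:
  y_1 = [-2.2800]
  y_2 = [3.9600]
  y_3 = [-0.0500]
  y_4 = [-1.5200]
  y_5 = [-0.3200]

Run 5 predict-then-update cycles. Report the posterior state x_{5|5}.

x_post = [-0.5692, -1.6298]

step 1: x^-=[-2.5082, -1.0915]  P^-=[0.7214 0.1635; 0.1635 1.3674]  S=[0.9882]  K=[0.7283; 0.1516]  nu=[0.2173]  x^+=[-2.3500, -1.0586]  P^+=[0.1972 0.0544; 0.0544 1.3447]
step 2: x^-=[-2.9880, -1.7485]  P^-=[0.5292 0.2619; 0.2619 2.1969]  S=[0.7942]  K=[0.6631; 0.3021]  nu=[6.9306]  x^+=[1.6073, 0.3451]  P^+=[0.1801 0.1028; 0.1028 2.1244]
step 3: x^-=[2.0172, 0.7299]  P^-=[0.5151 0.3995; 0.3995 3.3985]  S=[0.7775]  K=[0.6574; 0.4701]  nu=[-2.0599]  x^+=[0.6630, -0.2385]  P^+=[0.1791 0.1592; 0.1592 3.2267]
step 4: x^-=[0.8054, -0.1674]  P^-=[0.5288 0.5809; 0.5809 5.0925]  S=[0.7877]  K=[0.6640; 0.6729]  nu=[-2.3271]  x^+=[-0.7397, -1.7332]  P^+=[0.1816 0.2290; 0.2290 4.7359]
step 5: x^-=[-1.0385, -2.2724]  P^-=[0.5521 0.8189; 0.8189 7.4085]  S=[0.8065]  K=[0.6745; 0.9235]  nu=[0.6958]  x^+=[-0.5692, -1.6298]  P^+=[0.1853 0.3166; 0.3166 6.7207]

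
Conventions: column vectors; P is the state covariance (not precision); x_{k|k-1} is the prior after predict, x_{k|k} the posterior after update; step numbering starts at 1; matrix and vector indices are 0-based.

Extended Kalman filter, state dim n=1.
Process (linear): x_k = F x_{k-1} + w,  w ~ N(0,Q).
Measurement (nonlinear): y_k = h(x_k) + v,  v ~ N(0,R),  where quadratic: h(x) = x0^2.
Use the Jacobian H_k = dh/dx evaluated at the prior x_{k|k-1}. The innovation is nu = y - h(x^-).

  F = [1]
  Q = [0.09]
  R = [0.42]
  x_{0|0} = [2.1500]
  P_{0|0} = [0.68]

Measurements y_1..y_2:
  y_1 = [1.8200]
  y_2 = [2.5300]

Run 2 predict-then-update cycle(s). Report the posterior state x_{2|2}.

step 1: x^-=[2.1500]  P^-=[0.7700]  H_jac=[4.3000]  S=[14.6573]  K=[0.2259]  nu=[-2.8025]  x^+=[1.5169]  P^+=[0.0221]
step 2: x^-=[1.5169]  P^-=[0.1121]  H_jac=[3.0339]  S=[1.4515]  K=[0.2342]  nu=[0.2289]  x^+=[1.5706]  P^+=[0.0324]

x_post = [1.5706]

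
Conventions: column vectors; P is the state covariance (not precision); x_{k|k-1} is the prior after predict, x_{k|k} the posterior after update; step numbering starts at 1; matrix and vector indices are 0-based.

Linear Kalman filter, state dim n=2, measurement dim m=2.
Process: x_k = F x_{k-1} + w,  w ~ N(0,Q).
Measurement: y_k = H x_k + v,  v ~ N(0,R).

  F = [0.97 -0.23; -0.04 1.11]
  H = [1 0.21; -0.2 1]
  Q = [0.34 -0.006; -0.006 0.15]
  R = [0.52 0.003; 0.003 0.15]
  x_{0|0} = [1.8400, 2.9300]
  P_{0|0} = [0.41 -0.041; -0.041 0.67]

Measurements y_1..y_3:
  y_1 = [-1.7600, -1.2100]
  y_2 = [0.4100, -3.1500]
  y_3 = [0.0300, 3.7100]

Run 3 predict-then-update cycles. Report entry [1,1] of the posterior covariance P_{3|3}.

step 1: x^-=[1.1109, 3.1787]  P^-=[0.7795 -0.2375; -0.2375 0.9798]  S=[1.2430 -0.1746; -0.1746 1.2560]  K=[0.5538 -0.2362; 0.0912 0.8306]  nu=[-3.5384, -4.1665]  x^+=[0.1354, -0.6047]  P^+=[0.2825 0.0227; 0.0227 0.1294]
step 2: x^-=[0.2704, -0.6766]  P^-=[0.6025 -0.0253; -0.0253 0.3079]  S=[1.1255 -0.0771; -0.0771 0.4921]  K=[0.5159 -0.2155; 0.0794 0.6484]  nu=[0.2817, -2.4193]  x^+=[0.9370, -2.2229]  P^+=[0.2630 0.0218; 0.0218 0.1019]
step 3: x^-=[1.4202, -2.5048]  P^-=[0.5831 -0.0185; -0.0185 0.2740]  S=[1.1074 -0.0738; -0.0738 0.4547]  K=[0.5087 -0.2146; 0.0768 0.6231]  nu=[-0.8642, 6.4989]  x^+=[-0.4141, 1.4786]  P^+=[0.2594 0.0212; 0.0212 0.0979]

P_post[1,1] = 0.0979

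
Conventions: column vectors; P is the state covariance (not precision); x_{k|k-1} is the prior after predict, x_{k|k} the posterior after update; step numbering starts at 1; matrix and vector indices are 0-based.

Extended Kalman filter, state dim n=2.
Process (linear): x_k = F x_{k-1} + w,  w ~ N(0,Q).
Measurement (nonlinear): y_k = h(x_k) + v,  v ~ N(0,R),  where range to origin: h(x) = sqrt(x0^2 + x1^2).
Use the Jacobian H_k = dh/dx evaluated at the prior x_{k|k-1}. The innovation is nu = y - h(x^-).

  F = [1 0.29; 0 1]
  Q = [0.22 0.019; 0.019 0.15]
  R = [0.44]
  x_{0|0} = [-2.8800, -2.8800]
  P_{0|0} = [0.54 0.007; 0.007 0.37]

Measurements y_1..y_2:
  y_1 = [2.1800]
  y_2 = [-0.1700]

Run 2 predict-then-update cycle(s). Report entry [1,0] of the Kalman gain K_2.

K[1,0] = -0.3138

step 1: x^-=[-3.7152, -2.8800]  P^-=[0.7952 0.1333; 0.1333 0.5200]  H_jac=[-0.7903 -0.6127]  S=[1.2610]  K=[-0.5632; -0.3362]  nu=[-2.5208]  x^+=[-2.2956, -2.0325]  P^+=[0.3953 -0.1054; -0.1054 0.3775]
step 2: x^-=[-2.8850, -2.0325]  P^-=[0.5858 0.0230; 0.0230 0.5275]  H_jac=[-0.8175 -0.5759]  S=[1.0282]  K=[-0.4787; -0.3138]  nu=[-3.6991]  x^+=[-1.1143, -0.8719]  P^+=[0.3502 -0.1314; -0.1314 0.4262]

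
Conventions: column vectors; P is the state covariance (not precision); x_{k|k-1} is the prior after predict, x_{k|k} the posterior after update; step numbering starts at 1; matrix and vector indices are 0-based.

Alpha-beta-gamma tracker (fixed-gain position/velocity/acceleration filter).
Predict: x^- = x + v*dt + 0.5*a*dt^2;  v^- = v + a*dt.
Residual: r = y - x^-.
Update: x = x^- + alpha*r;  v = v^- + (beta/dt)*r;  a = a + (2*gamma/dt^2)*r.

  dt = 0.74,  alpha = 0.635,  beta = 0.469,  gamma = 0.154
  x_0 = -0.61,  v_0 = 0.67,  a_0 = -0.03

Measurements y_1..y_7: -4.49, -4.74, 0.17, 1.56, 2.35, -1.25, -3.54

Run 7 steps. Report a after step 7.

step 1: x_pred=-0.1224  r=-4.3676  x^+=-2.8958  v^+=-2.1203  a^+=-2.4866
step 2: x_pred=-5.1457  r=0.4057  x^+=-4.8881  v^+=-3.7033  a^+=-2.2584
step 3: x_pred=-8.2468  r=8.4168  x^+=-2.9021  v^+=-0.0400  a^+=2.4757
step 4: x_pred=-2.2539  r=3.8139  x^+=0.1679  v^+=4.2092  a^+=4.6208
step 5: x_pred=4.5479  r=-2.1979  x^+=3.1522  v^+=6.2356  a^+=3.3846
step 6: x_pred=8.6933  r=-9.9433  x^+=2.3793  v^+=2.4383  a^+=-2.2080
step 7: x_pred=3.5791  r=-7.1191  x^+=-0.9415  v^+=-3.7076  a^+=-6.2122

a_post = -6.2122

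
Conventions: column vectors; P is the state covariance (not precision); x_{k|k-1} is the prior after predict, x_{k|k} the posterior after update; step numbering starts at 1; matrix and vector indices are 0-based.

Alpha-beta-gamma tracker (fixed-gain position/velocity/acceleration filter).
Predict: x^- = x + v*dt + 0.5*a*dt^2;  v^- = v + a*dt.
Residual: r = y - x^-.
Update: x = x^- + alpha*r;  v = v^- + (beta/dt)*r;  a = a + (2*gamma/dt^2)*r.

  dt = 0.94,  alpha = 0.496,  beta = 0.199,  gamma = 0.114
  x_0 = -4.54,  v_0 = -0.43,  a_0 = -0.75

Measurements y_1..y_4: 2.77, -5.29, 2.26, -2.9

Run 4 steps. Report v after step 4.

step 1: x_pred=-5.2755  r=8.0456  x^+=-1.2850  v^+=0.5683  a^+=1.3260
step 2: x_pred=-0.1650  r=-5.1250  x^+=-2.7070  v^+=0.7297  a^+=0.0036
step 3: x_pred=-2.0194  r=4.2794  x^+=0.1032  v^+=1.6391  a^+=1.1078
step 4: x_pred=2.1334  r=-5.0334  x^+=-0.3632  v^+=1.6149  a^+=-0.1909

v_post = 1.6149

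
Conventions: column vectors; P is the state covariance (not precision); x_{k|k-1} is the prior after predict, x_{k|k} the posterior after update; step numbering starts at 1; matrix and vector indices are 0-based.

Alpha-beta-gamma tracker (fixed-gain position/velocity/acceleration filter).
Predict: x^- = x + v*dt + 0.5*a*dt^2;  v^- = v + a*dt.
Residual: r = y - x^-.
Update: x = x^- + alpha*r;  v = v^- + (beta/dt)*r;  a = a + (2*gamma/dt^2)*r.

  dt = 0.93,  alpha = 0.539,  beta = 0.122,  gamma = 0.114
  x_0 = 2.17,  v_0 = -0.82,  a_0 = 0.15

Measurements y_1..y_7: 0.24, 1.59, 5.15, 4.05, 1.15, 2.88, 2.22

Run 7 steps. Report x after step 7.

step 1: x_pred=1.4723  r=-1.2323  x^+=0.8081  v^+=-0.8422  a^+=-0.1748
step 2: x_pred=-0.0507  r=1.6407  x^+=0.8336  v^+=-0.7895  a^+=0.2577
step 3: x_pred=0.2108  r=4.9392  x^+=2.8730  v^+=0.0981  a^+=1.5597
step 4: x_pred=3.6387  r=0.4113  x^+=3.8604  v^+=1.6026  a^+=1.6681
step 5: x_pred=6.0722  r=-4.9222  x^+=3.4191  v^+=2.5082  a^+=0.3706
step 6: x_pred=5.9120  r=-3.0320  x^+=4.2778  v^+=2.4551  a^+=-0.4287
step 7: x_pred=6.3756  r=-4.1556  x^+=4.1357  v^+=1.5113  a^+=-1.5242

x_post = 4.1357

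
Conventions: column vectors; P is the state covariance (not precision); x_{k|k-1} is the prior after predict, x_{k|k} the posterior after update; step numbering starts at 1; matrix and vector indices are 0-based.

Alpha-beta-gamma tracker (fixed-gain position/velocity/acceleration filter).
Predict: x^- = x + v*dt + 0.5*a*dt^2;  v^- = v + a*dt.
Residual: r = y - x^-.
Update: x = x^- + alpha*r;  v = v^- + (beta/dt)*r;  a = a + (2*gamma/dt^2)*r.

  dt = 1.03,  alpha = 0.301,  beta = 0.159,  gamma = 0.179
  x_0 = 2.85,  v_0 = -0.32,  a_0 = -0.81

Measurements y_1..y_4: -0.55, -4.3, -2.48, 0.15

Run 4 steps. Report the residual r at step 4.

resid = 12.7106

step 1: x_pred=2.0907  r=-2.6407  x^+=1.2959  v^+=-1.5619  a^+=-1.7011
step 2: x_pred=-1.2153  r=-3.0847  x^+=-2.1438  v^+=-3.7903  a^+=-2.7420
step 3: x_pred=-7.5023  r=5.0223  x^+=-5.9906  v^+=-5.8393  a^+=-1.0473
step 4: x_pred=-12.5606  r=12.7106  x^+=-8.7347  v^+=-4.9559  a^+=3.2419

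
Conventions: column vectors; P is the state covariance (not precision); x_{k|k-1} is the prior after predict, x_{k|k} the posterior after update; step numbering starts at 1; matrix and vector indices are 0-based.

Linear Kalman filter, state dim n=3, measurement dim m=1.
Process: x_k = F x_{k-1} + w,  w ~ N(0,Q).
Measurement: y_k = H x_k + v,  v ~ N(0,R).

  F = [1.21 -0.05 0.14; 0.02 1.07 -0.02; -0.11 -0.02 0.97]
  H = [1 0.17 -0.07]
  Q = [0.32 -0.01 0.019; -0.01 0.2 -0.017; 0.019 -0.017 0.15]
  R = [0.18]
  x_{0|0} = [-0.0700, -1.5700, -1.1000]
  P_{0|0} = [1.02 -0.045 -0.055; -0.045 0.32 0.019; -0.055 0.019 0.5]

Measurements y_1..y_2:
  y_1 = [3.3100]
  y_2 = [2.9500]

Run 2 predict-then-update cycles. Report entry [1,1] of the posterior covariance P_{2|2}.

P_post[1,1] = 0.8416

step 1: x^-=[-0.1602, -1.6593, -1.0279]  P^-=[1.8105 -0.0580 -0.1124; -0.0580 0.5643 -0.0119; -0.1124 -0.0119 0.6437]  S=[2.0063]  K=[0.9014; 0.0193; -0.0795]  nu=[3.6803]  x^+=[3.1574, -1.5882, -1.3204]  P^+=[0.1803 -0.0929 0.0314; -0.0929 0.5635 -0.0089; 0.0314 -0.0089 0.6310]
step 2: x^-=[3.7150, -1.6098, -1.5964]  P^-=[0.6197 -0.1598 0.1198; -0.1598 0.8419 -0.0392; 0.1198 -0.0392 0.7394]  S=[0.7575]  K=[0.7712; -0.0184; 0.0810]  nu=[-0.6030]  x^+=[3.2499, -1.5987, -1.6452]  P^+=[0.1692 -0.1491 0.0725; -0.1491 0.8416 -0.0381; 0.0725 -0.0381 0.7344]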